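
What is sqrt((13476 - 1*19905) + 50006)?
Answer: sqrt(43577) ≈ 208.75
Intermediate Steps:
sqrt((13476 - 1*19905) + 50006) = sqrt((13476 - 19905) + 50006) = sqrt(-6429 + 50006) = sqrt(43577)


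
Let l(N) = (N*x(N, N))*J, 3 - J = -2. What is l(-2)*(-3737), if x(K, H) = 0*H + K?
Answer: -74740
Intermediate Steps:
J = 5 (J = 3 - 1*(-2) = 3 + 2 = 5)
x(K, H) = K (x(K, H) = 0 + K = K)
l(N) = 5*N² (l(N) = (N*N)*5 = N²*5 = 5*N²)
l(-2)*(-3737) = (5*(-2)²)*(-3737) = (5*4)*(-3737) = 20*(-3737) = -74740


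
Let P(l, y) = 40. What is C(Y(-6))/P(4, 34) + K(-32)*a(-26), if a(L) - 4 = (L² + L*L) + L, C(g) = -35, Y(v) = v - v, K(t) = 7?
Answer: 74473/8 ≈ 9309.1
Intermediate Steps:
Y(v) = 0
a(L) = 4 + L + 2*L² (a(L) = 4 + ((L² + L*L) + L) = 4 + ((L² + L²) + L) = 4 + (2*L² + L) = 4 + (L + 2*L²) = 4 + L + 2*L²)
C(Y(-6))/P(4, 34) + K(-32)*a(-26) = -35/40 + 7*(4 - 26 + 2*(-26)²) = -35*1/40 + 7*(4 - 26 + 2*676) = -7/8 + 7*(4 - 26 + 1352) = -7/8 + 7*1330 = -7/8 + 9310 = 74473/8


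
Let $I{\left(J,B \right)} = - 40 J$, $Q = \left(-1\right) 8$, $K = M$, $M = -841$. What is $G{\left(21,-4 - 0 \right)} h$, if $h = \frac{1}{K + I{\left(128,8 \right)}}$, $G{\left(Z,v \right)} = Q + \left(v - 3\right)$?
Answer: $\frac{5}{1987} \approx 0.0025164$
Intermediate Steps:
$K = -841$
$Q = -8$
$G{\left(Z,v \right)} = -11 + v$ ($G{\left(Z,v \right)} = -8 + \left(v - 3\right) = -8 + \left(-3 + v\right) = -11 + v$)
$h = - \frac{1}{5961}$ ($h = \frac{1}{-841 - 5120} = \frac{1}{-5961} = - \frac{1}{5961} \approx -0.00016776$)
$G{\left(21,-4 - 0 \right)} h = \left(-11 - 4\right) \left(- \frac{1}{5961}\right) = \left(-15\right) \left(- \frac{1}{5961}\right) = \frac{5}{1987}$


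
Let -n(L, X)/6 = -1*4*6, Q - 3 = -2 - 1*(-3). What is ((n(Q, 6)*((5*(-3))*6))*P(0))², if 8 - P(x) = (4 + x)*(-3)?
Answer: 67184640000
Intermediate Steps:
Q = 4 (Q = 3 + (-2 - 1*(-3)) = 3 + (-2 + 3) = 3 + 1 = 4)
n(L, X) = 144 (n(L, X) = -6*(-1*4)*6 = -(-24)*6 = -6*(-24) = 144)
P(x) = 20 + 3*x (P(x) = 8 - (4 + x)*(-3) = 8 - (-12 - 3*x) = 8 + (12 + 3*x) = 20 + 3*x)
((n(Q, 6)*((5*(-3))*6))*P(0))² = ((144*((5*(-3))*6))*(20 + 3*0))² = ((144*(-15*6))*(20 + 0))² = ((144*(-90))*20)² = (-12960*20)² = (-259200)² = 67184640000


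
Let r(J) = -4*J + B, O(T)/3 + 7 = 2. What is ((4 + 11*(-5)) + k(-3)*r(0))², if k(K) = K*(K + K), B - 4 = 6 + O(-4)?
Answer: 19881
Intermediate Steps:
O(T) = -15 (O(T) = -21 + 3*2 = -21 + 6 = -15)
B = -5 (B = 4 + (6 - 15) = 4 - 9 = -5)
k(K) = 2*K² (k(K) = K*(2*K) = 2*K²)
r(J) = -5 - 4*J (r(J) = -4*J - 5 = -5 - 4*J)
((4 + 11*(-5)) + k(-3)*r(0))² = ((4 + 11*(-5)) + (2*(-3)²)*(-5 - 4*0))² = ((4 - 55) + (2*9)*(-5 + 0))² = (-51 + 18*(-5))² = (-51 - 90)² = (-141)² = 19881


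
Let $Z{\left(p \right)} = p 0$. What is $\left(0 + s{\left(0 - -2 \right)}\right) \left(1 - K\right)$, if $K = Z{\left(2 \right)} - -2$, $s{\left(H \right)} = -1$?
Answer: $1$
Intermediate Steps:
$Z{\left(p \right)} = 0$
$K = 2$ ($K = 0 - -2 = 0 + 2 = 2$)
$\left(0 + s{\left(0 - -2 \right)}\right) \left(1 - K\right) = \left(0 - 1\right) \left(1 - 2\right) = - (1 - 2) = \left(-1\right) \left(-1\right) = 1$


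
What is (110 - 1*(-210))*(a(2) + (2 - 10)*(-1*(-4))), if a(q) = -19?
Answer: -16320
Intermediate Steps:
(110 - 1*(-210))*(a(2) + (2 - 10)*(-1*(-4))) = (110 - 1*(-210))*(-19 + (2 - 10)*(-1*(-4))) = (110 + 210)*(-19 - 8*4) = 320*(-19 - 32) = 320*(-51) = -16320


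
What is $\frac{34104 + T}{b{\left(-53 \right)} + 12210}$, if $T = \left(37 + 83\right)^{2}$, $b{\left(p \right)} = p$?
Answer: $\frac{48504}{12157} \approx 3.9898$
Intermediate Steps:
$T = 14400$ ($T = 120^{2} = 14400$)
$\frac{34104 + T}{b{\left(-53 \right)} + 12210} = \frac{34104 + 14400}{-53 + 12210} = \frac{48504}{12157}$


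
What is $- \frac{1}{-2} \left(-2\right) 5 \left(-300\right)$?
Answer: $1500$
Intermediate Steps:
$- \frac{1}{-2} \left(-2\right) 5 \left(-300\right) = \left(-1\right) \left(- \frac{1}{2}\right) \left(-2\right) 5 \left(-300\right) = \frac{1}{2} \left(-2\right) 5 \left(-300\right) = \left(-1\right) 5 \left(-300\right) = \left(-5\right) \left(-300\right) = 1500$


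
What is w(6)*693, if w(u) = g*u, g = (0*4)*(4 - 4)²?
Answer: 0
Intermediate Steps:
g = 0 (g = 0*0² = 0*0 = 0)
w(u) = 0 (w(u) = 0*u = 0)
w(6)*693 = 0*693 = 0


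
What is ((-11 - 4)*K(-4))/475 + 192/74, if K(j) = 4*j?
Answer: 10896/3515 ≈ 3.0999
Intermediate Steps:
((-11 - 4)*K(-4))/475 + 192/74 = ((-11 - 4)*(4*(-4)))/475 + 192/74 = -15*(-16)*(1/475) + 192*(1/74) = 240*(1/475) + 96/37 = 48/95 + 96/37 = 10896/3515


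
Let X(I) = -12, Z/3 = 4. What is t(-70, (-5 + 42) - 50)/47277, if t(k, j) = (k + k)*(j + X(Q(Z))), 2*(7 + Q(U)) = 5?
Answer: 3500/47277 ≈ 0.074032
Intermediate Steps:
Z = 12 (Z = 3*4 = 12)
Q(U) = -9/2 (Q(U) = -7 + (½)*5 = -7 + 5/2 = -9/2)
t(k, j) = 2*k*(-12 + j) (t(k, j) = (k + k)*(j - 12) = (2*k)*(-12 + j) = 2*k*(-12 + j))
t(-70, (-5 + 42) - 50)/47277 = (2*(-70)*(-12 + ((-5 + 42) - 50)))/47277 = (2*(-70)*(-12 + (37 - 50)))*(1/47277) = (2*(-70)*(-12 - 13))*(1/47277) = (2*(-70)*(-25))*(1/47277) = 3500*(1/47277) = 3500/47277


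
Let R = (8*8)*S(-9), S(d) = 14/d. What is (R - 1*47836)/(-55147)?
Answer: 431420/496323 ≈ 0.86923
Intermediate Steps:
R = -896/9 (R = (8*8)*(14/(-9)) = 64*(14*(-⅑)) = 64*(-14/9) = -896/9 ≈ -99.556)
(R - 1*47836)/(-55147) = (-896/9 - 1*47836)/(-55147) = (-896/9 - 47836)*(-1/55147) = -431420/9*(-1/55147) = 431420/496323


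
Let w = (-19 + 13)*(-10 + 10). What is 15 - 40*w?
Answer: 15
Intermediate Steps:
w = 0 (w = -6*0 = 0)
15 - 40*w = 15 - 40*0 = 15 + 0 = 15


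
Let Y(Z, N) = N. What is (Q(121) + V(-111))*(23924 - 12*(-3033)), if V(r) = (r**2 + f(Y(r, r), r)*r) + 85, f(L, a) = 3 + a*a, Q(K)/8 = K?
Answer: -81708868800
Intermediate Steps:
Q(K) = 8*K
f(L, a) = 3 + a**2
V(r) = 85 + r**2 + r*(3 + r**2) (V(r) = (r**2 + (3 + r**2)*r) + 85 = (r**2 + r*(3 + r**2)) + 85 = 85 + r**2 + r*(3 + r**2))
(Q(121) + V(-111))*(23924 - 12*(-3033)) = (8*121 + (85 + (-111)**2 - 111*(3 + (-111)**2)))*(23924 - 12*(-3033)) = (968 + (85 + 12321 - 111*(3 + 12321)))*(23924 + 36396) = (968 + (85 + 12321 - 111*12324))*60320 = (968 + (85 + 12321 - 1367964))*60320 = (968 - 1355558)*60320 = -1354590*60320 = -81708868800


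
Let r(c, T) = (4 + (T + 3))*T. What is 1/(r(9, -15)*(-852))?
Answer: -1/102240 ≈ -9.7809e-6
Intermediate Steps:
r(c, T) = T*(7 + T) (r(c, T) = (4 + (3 + T))*T = (7 + T)*T = T*(7 + T))
1/(r(9, -15)*(-852)) = 1/(-15*(7 - 15)*(-852)) = 1/(-15*(-8)*(-852)) = 1/(120*(-852)) = 1/(-102240) = -1/102240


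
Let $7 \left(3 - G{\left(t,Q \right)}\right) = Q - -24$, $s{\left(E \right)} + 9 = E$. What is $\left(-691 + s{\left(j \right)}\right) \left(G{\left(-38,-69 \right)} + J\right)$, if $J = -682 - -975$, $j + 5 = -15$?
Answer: $- \frac{1524240}{7} \approx -2.1775 \cdot 10^{5}$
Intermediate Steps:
$j = -20$ ($j = -5 - 15 = -20$)
$s{\left(E \right)} = -9 + E$
$G{\left(t,Q \right)} = - \frac{3}{7} - \frac{Q}{7}$ ($G{\left(t,Q \right)} = 3 - \frac{Q - -24}{7} = 3 - \frac{Q + 24}{7} = 3 - \frac{24 + Q}{7} = 3 - \left(\frac{24}{7} + \frac{Q}{7}\right) = - \frac{3}{7} - \frac{Q}{7}$)
$J = 293$ ($J = -682 + 975 = 293$)
$\left(-691 + s{\left(j \right)}\right) \left(G{\left(-38,-69 \right)} + J\right) = \left(-691 - 29\right) \left(\left(- \frac{3}{7} - - \frac{69}{7}\right) + 293\right) = \left(-691 - 29\right) \left(\left(- \frac{3}{7} + \frac{69}{7}\right) + 293\right) = - 720 \left(\frac{66}{7} + 293\right) = \left(-720\right) \frac{2117}{7} = - \frac{1524240}{7}$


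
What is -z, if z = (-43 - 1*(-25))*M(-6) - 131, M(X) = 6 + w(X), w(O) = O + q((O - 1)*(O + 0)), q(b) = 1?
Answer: 149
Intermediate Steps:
w(O) = 1 + O (w(O) = O + 1 = 1 + O)
M(X) = 7 + X (M(X) = 6 + (1 + X) = 7 + X)
z = -149 (z = (-43 - 1*(-25))*(7 - 6) - 131 = (-43 + 25)*1 - 131 = -18*1 - 131 = -18 - 131 = -149)
-z = -1*(-149) = 149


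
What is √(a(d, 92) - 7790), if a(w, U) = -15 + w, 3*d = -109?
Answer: 2*I*√17643/3 ≈ 88.551*I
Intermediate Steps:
d = -109/3 (d = (⅓)*(-109) = -109/3 ≈ -36.333)
√(a(d, 92) - 7790) = √((-15 - 109/3) - 7790) = √(-154/3 - 7790) = √(-23524/3) = 2*I*√17643/3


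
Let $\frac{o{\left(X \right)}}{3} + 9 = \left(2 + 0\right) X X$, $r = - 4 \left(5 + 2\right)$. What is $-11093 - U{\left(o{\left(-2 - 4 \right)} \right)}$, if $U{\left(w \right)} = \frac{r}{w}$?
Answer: $- \frac{299507}{27} \approx -11093.0$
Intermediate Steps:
$r = -28$ ($r = \left(-4\right) 7 = -28$)
$o{\left(X \right)} = -27 + 6 X^{2}$ ($o{\left(X \right)} = -27 + 3 \left(2 + 0\right) X X = -27 + 3 \cdot 2 X^{2} = -27 + 6 X^{2}$)
$U{\left(w \right)} = - \frac{28}{w}$
$-11093 - U{\left(o{\left(-2 - 4 \right)} \right)} = -11093 - - \frac{28}{-27 + 6 \left(-2 - 4\right)^{2}} = -11093 - - \frac{28}{-27 + 6 \left(-6\right)^{2}} = -11093 - - \frac{28}{-27 + 6 \cdot 36} = -11093 - - \frac{28}{-27 + 216} = -11093 - - \frac{28}{189} = -11093 - \left(-28\right) \frac{1}{189} = -11093 - - \frac{4}{27} = -11093 + \frac{4}{27} = - \frac{299507}{27}$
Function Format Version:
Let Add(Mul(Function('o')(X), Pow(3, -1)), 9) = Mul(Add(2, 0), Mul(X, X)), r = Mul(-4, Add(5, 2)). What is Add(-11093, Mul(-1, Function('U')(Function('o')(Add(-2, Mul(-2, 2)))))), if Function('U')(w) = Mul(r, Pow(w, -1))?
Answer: Rational(-299507, 27) ≈ -11093.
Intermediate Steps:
r = -28 (r = Mul(-4, 7) = -28)
Function('o')(X) = Add(-27, Mul(6, Pow(X, 2))) (Function('o')(X) = Add(-27, Mul(3, Mul(Add(2, 0), Mul(X, X)))) = Add(-27, Mul(3, Mul(2, Pow(X, 2)))) = Add(-27, Mul(6, Pow(X, 2))))
Function('U')(w) = Mul(-28, Pow(w, -1))
Add(-11093, Mul(-1, Function('U')(Function('o')(Add(-2, Mul(-2, 2)))))) = Add(-11093, Mul(-1, Mul(-28, Pow(Add(-27, Mul(6, Pow(Add(-2, Mul(-2, 2)), 2))), -1)))) = Add(-11093, Mul(-1, Mul(-28, Pow(Add(-27, Mul(6, Pow(Add(-2, -4), 2))), -1)))) = Add(-11093, Mul(-1, Mul(-28, Pow(Add(-27, Mul(6, Pow(-6, 2))), -1)))) = Add(-11093, Mul(-1, Mul(-28, Pow(Add(-27, Mul(6, 36)), -1)))) = Add(-11093, Mul(-1, Mul(-28, Pow(Add(-27, 216), -1)))) = Add(-11093, Mul(-1, Mul(-28, Pow(189, -1)))) = Add(-11093, Mul(-1, Mul(-28, Rational(1, 189)))) = Add(-11093, Mul(-1, Rational(-4, 27))) = Add(-11093, Rational(4, 27)) = Rational(-299507, 27)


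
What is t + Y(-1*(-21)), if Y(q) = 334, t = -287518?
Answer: -287184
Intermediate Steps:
t + Y(-1*(-21)) = -287518 + 334 = -287184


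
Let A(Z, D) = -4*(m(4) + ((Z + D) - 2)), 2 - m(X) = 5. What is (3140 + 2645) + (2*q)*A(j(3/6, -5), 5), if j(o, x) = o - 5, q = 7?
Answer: 6037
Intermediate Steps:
m(X) = -3 (m(X) = 2 - 1*5 = 2 - 5 = -3)
j(o, x) = -5 + o
A(Z, D) = 20 - 4*D - 4*Z (A(Z, D) = -4*(-3 + ((Z + D) - 2)) = -4*(-3 + ((D + Z) - 2)) = -4*(-3 + (-2 + D + Z)) = -4*(-5 + D + Z) = 20 - 4*D - 4*Z)
(3140 + 2645) + (2*q)*A(j(3/6, -5), 5) = (3140 + 2645) + (2*7)*(20 - 4*5 - 4*(-5 + 3/6)) = 5785 + 14*(20 - 20 - 4*(-5 + 3*(⅙))) = 5785 + 14*(20 - 20 - 4*(-5 + ½)) = 5785 + 14*(20 - 20 - 4*(-9/2)) = 5785 + 14*(20 - 20 + 18) = 5785 + 14*18 = 5785 + 252 = 6037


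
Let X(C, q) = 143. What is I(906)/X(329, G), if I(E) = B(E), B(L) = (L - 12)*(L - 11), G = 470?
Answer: 800130/143 ≈ 5595.3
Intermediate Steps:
B(L) = (-12 + L)*(-11 + L)
I(E) = 132 + E² - 23*E
I(906)/X(329, G) = (132 + 906² - 23*906)/143 = (132 + 820836 - 20838)*(1/143) = 800130*(1/143) = 800130/143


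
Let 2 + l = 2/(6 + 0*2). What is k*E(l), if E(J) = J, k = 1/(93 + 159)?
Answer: -5/756 ≈ -0.0066138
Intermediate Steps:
l = -5/3 (l = -2 + 2/(6 + 0*2) = -2 + 2/(6 + 0) = -2 + 2/6 = -2 + 2*(⅙) = -2 + ⅓ = -5/3 ≈ -1.6667)
k = 1/252 ≈ 0.0039683
k*E(l) = (1/252)*(-5/3) = -5/756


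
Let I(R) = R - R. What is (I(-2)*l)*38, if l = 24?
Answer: 0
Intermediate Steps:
I(R) = 0
(I(-2)*l)*38 = (0*24)*38 = 0*38 = 0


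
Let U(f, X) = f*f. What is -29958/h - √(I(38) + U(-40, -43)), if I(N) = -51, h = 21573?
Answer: -9986/7191 - √1549 ≈ -40.746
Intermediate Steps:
U(f, X) = f²
-29958/h - √(I(38) + U(-40, -43)) = -29958/21573 - √(-51 + (-40)²) = -29958*1/21573 - √(-51 + 1600) = -9986/7191 - √1549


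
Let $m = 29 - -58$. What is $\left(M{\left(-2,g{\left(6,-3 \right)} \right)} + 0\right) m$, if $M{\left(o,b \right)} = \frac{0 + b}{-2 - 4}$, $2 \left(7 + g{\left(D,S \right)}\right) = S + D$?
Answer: $\frac{319}{4} \approx 79.75$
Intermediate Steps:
$g{\left(D,S \right)} = -7 + \frac{D}{2} + \frac{S}{2}$ ($g{\left(D,S \right)} = -7 + \frac{S + D}{2} = -7 + \frac{D + S}{2} = -7 + \left(\frac{D}{2} + \frac{S}{2}\right) = -7 + \frac{D}{2} + \frac{S}{2}$)
$m = 87$ ($m = 29 + 58 = 87$)
$M{\left(o,b \right)} = - \frac{b}{6}$ ($M{\left(o,b \right)} = \frac{b}{-6} = b \left(- \frac{1}{6}\right) = - \frac{b}{6}$)
$\left(M{\left(-2,g{\left(6,-3 \right)} \right)} + 0\right) m = \left(- \frac{-7 + \frac{1}{2} \cdot 6 + \frac{1}{2} \left(-3\right)}{6} + 0\right) 87 = \left(- \frac{-7 + 3 - \frac{3}{2}}{6} + 0\right) 87 = \left(\left(- \frac{1}{6}\right) \left(- \frac{11}{2}\right) + 0\right) 87 = \left(\frac{11}{12} + 0\right) 87 = \frac{11}{12} \cdot 87 = \frac{319}{4}$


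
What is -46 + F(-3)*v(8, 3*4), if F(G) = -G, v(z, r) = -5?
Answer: -61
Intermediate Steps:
-46 + F(-3)*v(8, 3*4) = -46 - 1*(-3)*(-5) = -46 + 3*(-5) = -46 - 15 = -61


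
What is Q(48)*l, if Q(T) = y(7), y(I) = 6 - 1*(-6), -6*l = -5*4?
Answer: 40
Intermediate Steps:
l = 10/3 (l = -(-5)*4/6 = -⅙*(-20) = 10/3 ≈ 3.3333)
y(I) = 12 (y(I) = 6 + 6 = 12)
Q(T) = 12
Q(48)*l = 12*(10/3) = 40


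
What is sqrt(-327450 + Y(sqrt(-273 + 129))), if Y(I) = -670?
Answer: 2*I*sqrt(82030) ≈ 572.82*I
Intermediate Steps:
sqrt(-327450 + Y(sqrt(-273 + 129))) = sqrt(-327450 - 670) = sqrt(-328120) = 2*I*sqrt(82030)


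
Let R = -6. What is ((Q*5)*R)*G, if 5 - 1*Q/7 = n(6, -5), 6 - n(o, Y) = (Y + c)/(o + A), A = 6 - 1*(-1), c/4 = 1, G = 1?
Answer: 2940/13 ≈ 226.15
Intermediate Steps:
c = 4 (c = 4*1 = 4)
A = 7 (A = 6 + 1 = 7)
n(o, Y) = 6 - (4 + Y)/(7 + o) (n(o, Y) = 6 - (Y + 4)/(o + 7) = 6 - (4 + Y)/(7 + o))
Q = -98/13 (Q = 35 - 7*(38 - 1*(-5) + 6*6)/(7 + 6) = 35 - 7*(38 + 5 + 36)/13 = 35 - 7*79/13 = 35 - 553/13 = -98/13 ≈ -7.5385)
((Q*5)*R)*G = (-98/13*5*(-6))*1 = -490/13*(-6)*1 = (2940/13)*1 = 2940/13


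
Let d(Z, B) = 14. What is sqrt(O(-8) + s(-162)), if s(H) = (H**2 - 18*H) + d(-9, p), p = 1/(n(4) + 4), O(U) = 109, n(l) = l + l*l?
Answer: sqrt(29283) ≈ 171.12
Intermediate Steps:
n(l) = l + l**2
p = 1/24 (p = 1/(4*(1 + 4) + 4) = 1/(4*5 + 4) = 1/(20 + 4) = 1/24 ≈ 0.041667)
s(H) = 14 + H**2 - 18*H (s(H) = (H**2 - 18*H) + 14 = 14 + H**2 - 18*H)
sqrt(O(-8) + s(-162)) = sqrt(109 + (14 + (-162)**2 - 18*(-162))) = sqrt(109 + (14 + 26244 + 2916)) = sqrt(109 + 29174) = sqrt(29283)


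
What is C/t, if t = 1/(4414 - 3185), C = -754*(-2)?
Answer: 1853332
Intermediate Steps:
C = 1508 (C = -58*(-26) = 1508)
t = 1/1229 ≈ 0.00081367
C/t = 1508/(1/1229) = 1508*1229 = 1853332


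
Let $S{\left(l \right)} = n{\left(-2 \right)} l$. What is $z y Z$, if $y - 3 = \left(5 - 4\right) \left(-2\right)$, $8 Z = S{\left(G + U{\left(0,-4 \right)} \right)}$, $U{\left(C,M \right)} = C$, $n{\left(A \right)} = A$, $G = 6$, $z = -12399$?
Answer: $\frac{37197}{2} \approx 18599.0$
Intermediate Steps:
$S{\left(l \right)} = - 2 l$
$Z = - \frac{3}{2}$ ($Z = \frac{\left(-2\right) \left(6 + 0\right)}{8} = \frac{\left(-2\right) 6}{8} = \frac{1}{8} \left(-12\right) = - \frac{3}{2} \approx -1.5$)
$y = 1$ ($y = 3 + \left(5 - 4\right) \left(-2\right) = 3 + 1 \left(-2\right) = 3 - 2 = 1$)
$z y Z = - 12399 \cdot 1 \left(- \frac{3}{2}\right) = \left(-12399\right) \left(- \frac{3}{2}\right) = \frac{37197}{2}$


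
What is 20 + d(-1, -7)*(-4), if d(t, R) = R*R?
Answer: -176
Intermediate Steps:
d(t, R) = R**2
20 + d(-1, -7)*(-4) = 20 + (-7)**2*(-4) = 20 + 49*(-4) = 20 - 196 = -176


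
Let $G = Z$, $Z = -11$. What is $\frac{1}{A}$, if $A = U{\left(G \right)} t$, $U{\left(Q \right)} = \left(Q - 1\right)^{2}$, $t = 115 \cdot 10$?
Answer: $\frac{1}{165600} \approx 6.0386 \cdot 10^{-6}$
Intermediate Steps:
$t = 1150$
$G = -11$
$U{\left(Q \right)} = \left(-1 + Q\right)^{2}$
$A = 165600$ ($A = \left(-1 - 11\right)^{2} \cdot 1150 = \left(-12\right)^{2} \cdot 1150 = 144 \cdot 1150 = 165600$)
$\frac{1}{A} = \frac{1}{165600}$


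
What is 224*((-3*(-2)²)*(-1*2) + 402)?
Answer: 95424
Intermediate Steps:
224*((-3*(-2)²)*(-1*2) + 402) = 224*(-3*4*(-2) + 402) = 224*(-12*(-2) + 402) = 224*(24 + 402) = 224*426 = 95424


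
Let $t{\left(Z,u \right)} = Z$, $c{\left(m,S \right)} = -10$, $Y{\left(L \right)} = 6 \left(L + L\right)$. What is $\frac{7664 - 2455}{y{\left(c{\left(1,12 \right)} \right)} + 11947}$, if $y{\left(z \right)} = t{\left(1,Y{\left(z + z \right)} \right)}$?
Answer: $\frac{5209}{11948} \approx 0.43597$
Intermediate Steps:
$Y{\left(L \right)} = 12 L$ ($Y{\left(L \right)} = 6 \cdot 2 L = 12 L$)
$y{\left(z \right)} = 1$
$\frac{7664 - 2455}{y{\left(c{\left(1,12 \right)} \right)} + 11947} = \frac{7664 - 2455}{1 + 11947} = \frac{5209}{11948}$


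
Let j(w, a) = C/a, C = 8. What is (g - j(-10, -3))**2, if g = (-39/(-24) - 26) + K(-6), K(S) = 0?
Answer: 271441/576 ≈ 471.25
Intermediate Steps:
j(w, a) = 8/a
g = -195/8 (g = (-39/(-24) - 26) + 0 = (-39*(-1/24) - 26) + 0 = (13/8 - 26) + 0 = -195/8 + 0 = -195/8 ≈ -24.375)
(g - j(-10, -3))**2 = (-195/8 - 8/(-3))**2 = (-195/8 - 8*(-1)/3)**2 = (-195/8 - 1*(-8/3))**2 = (-195/8 + 8/3)**2 = (-521/24)**2 = 271441/576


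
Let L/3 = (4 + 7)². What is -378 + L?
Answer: -15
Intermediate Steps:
L = 363 (L = 3*(4 + 7)² = 3*11² = 3*121 = 363)
-378 + L = -378 + 363 = -15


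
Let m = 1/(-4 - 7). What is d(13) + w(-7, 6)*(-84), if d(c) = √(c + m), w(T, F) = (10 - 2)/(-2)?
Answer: 336 + √1562/11 ≈ 339.59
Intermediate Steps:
m = -1/11 (m = 1/(-11) = -1/11 ≈ -0.090909)
w(T, F) = -4 (w(T, F) = 8*(-½) = -4)
d(c) = √(-1/11 + c) (d(c) = √(c - 1/11) = √(-1/11 + c))
d(13) + w(-7, 6)*(-84) = √(-11 + 121*13)/11 - 4*(-84) = √(-11 + 1573)/11 + 336 = √1562/11 + 336 = 336 + √1562/11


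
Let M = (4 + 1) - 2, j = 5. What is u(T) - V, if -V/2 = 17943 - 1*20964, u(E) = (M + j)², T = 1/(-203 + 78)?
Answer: -5978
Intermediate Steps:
M = 3 (M = 5 - 2 = 3)
T = -1/125 (T = 1/(-125) = -1/125 ≈ -0.0080000)
u(E) = 64 (u(E) = (3 + 5)² = 8² = 64)
V = 6042 (V = -2*(17943 - 1*20964) = -2*(17943 - 20964) = -2*(-3021) = 6042)
u(T) - V = 64 - 1*6042 = 64 - 6042 = -5978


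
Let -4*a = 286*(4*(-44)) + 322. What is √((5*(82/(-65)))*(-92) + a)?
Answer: √8844654/26 ≈ 114.38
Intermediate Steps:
a = 25007/2 (a = -(286*(4*(-44)) + 322)/4 = -(286*(-176) + 322)/4 = -(-50336 + 322)/4 = -¼*(-50014) = 25007/2 ≈ 12504.)
√((5*(82/(-65)))*(-92) + a) = √((5*(82/(-65)))*(-92) + 25007/2) = √((5*(82*(-1/65)))*(-92) + 25007/2) = √((5*(-82/65))*(-92) + 25007/2) = √(-82/13*(-92) + 25007/2) = √(7544/13 + 25007/2) = √(340179/26) = √8844654/26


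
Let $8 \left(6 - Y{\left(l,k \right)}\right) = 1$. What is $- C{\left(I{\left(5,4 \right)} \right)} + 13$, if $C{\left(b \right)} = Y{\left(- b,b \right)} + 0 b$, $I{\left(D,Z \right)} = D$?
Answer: $\frac{57}{8} \approx 7.125$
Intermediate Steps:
$Y{\left(l,k \right)} = \frac{47}{8}$ ($Y{\left(l,k \right)} = 6 - \frac{1}{8} = \frac{47}{8}$)
$C{\left(b \right)} = \frac{47}{8}$ ($C{\left(b \right)} = \frac{47}{8} + 0 b = \frac{47}{8} + 0 = \frac{47}{8}$)
$- C{\left(I{\left(5,4 \right)} \right)} + 13 = \left(-1\right) \frac{47}{8} + 13 = - \frac{47}{8} + 13 = \frac{57}{8}$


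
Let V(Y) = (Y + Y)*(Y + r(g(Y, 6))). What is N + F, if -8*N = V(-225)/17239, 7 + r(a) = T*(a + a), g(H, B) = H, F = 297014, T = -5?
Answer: 10240675717/34478 ≈ 2.9702e+5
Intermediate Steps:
r(a) = -7 - 10*a (r(a) = -7 - 5*(a + a) = -7 - 10*a)
V(Y) = 2*Y*(-7 - 9*Y) (V(Y) = (Y + Y)*(Y + (-7 - 10*Y)) = (2*Y)*(-7 - 9*Y) = 2*Y*(-7 - 9*Y))
N = 227025/34478 (N = -(-2*(-225)*(7 + 9*(-225)))/(8*17239) = -(-2*(-225)*(7 - 2025))/(8*17239) = -(-2*(-225)*(-2018))/(8*17239) = -(-227025)/(2*17239) = -⅛*(-908100/17239) = 227025/34478 ≈ 6.5846)
N + F = 227025/34478 + 297014 = 10240675717/34478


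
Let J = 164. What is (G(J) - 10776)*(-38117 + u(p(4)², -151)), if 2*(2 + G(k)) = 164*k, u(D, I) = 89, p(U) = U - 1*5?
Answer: -101534760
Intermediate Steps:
p(U) = -5 + U (p(U) = U - 5 = -5 + U)
G(k) = -2 + 82*k (G(k) = -2 + (164*k)/2 = -2 + 82*k)
(G(J) - 10776)*(-38117 + u(p(4)², -151)) = ((-2 + 82*164) - 10776)*(-38117 + 89) = ((-2 + 13448) - 10776)*(-38028) = (13446 - 10776)*(-38028) = 2670*(-38028) = -101534760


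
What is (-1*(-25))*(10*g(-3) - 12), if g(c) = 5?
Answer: 950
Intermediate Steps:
(-1*(-25))*(10*g(-3) - 12) = (-1*(-25))*(10*5 - 12) = 25*(50 - 12) = 25*38 = 950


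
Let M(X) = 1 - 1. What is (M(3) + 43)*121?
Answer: 5203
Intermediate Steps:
M(X) = 0
(M(3) + 43)*121 = (0 + 43)*121 = 43*121 = 5203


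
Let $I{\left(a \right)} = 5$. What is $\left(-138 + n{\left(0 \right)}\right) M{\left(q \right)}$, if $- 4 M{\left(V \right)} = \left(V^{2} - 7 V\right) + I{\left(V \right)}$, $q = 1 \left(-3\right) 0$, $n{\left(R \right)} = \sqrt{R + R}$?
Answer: $\frac{345}{2} \approx 172.5$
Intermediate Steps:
$n{\left(R \right)} = \sqrt{2} \sqrt{R}$ ($n{\left(R \right)} = \sqrt{2 R} = \sqrt{2} \sqrt{R}$)
$q = 0$ ($q = \left(-3\right) 0 = 0$)
$M{\left(V \right)} = - \frac{5}{4} - \frac{V^{2}}{4} + \frac{7 V}{4}$ ($M{\left(V \right)} = - \frac{\left(V^{2} - 7 V\right) + 5}{4} = - \frac{5 + V^{2} - 7 V}{4} = - \frac{5}{4} - \frac{V^{2}}{4} + \frac{7 V}{4}$)
$\left(-138 + n{\left(0 \right)}\right) M{\left(q \right)} = \left(-138 + \sqrt{2} \sqrt{0}\right) \left(- \frac{5}{4} - \frac{0^{2}}{4} + \frac{7}{4} \cdot 0\right) = \left(-138 + \sqrt{2} \cdot 0\right) \left(- \frac{5}{4} - 0 + 0\right) = \left(-138 + 0\right) \left(- \frac{5}{4} + 0 + 0\right) = \left(-138\right) \left(- \frac{5}{4}\right) = \frac{345}{2}$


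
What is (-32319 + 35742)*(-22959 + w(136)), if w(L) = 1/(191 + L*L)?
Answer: -489528743312/6229 ≈ -7.8589e+7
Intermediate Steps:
w(L) = 1/(191 + L²)
(-32319 + 35742)*(-22959 + w(136)) = (-32319 + 35742)*(-22959 + 1/(191 + 136²)) = 3423*(-22959 + 1/(191 + 18496)) = 3423*(-22959 + 1/18687) = 3423*(-429034832/18687) = -489528743312/6229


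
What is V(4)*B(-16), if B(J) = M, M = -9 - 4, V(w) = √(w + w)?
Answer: -26*√2 ≈ -36.770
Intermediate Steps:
V(w) = √2*√w (V(w) = √(2*w) = √2*√w)
M = -13
B(J) = -13
V(4)*B(-16) = (√2*√4)*(-13) = (√2*2)*(-13) = (2*√2)*(-13) = -26*√2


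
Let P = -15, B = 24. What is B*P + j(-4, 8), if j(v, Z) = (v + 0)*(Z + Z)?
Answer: -424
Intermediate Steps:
j(v, Z) = 2*Z*v (j(v, Z) = v*(2*Z) = 2*Z*v)
B*P + j(-4, 8) = 24*(-15) + 2*8*(-4) = -360 - 64 = -424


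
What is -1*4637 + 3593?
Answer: -1044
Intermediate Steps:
-1*4637 + 3593 = -4637 + 3593 = -1044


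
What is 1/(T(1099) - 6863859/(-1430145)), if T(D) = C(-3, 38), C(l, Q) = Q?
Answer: 158905/6801041 ≈ 0.023365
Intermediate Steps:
T(D) = 38
1/(T(1099) - 6863859/(-1430145)) = 1/(38 - 6863859/(-1430145)) = 1/(38 - 6863859*(-1/1430145)) = 1/(38 + 762651/158905) = 1/(6801041/158905) = 158905/6801041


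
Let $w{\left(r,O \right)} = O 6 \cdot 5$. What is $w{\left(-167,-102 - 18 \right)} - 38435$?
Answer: $-42035$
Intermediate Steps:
$w{\left(r,O \right)} = 30 O$ ($w{\left(r,O \right)} = 6 O 5 = 30 O$)
$w{\left(-167,-102 - 18 \right)} - 38435 = 30 \left(-102 - 18\right) - 38435 = 30 \left(-120\right) - 38435 = -3600 - 38435 = -42035$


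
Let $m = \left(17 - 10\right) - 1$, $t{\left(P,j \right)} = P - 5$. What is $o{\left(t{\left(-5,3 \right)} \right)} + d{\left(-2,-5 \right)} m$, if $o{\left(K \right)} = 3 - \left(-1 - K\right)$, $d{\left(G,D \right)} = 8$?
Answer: $42$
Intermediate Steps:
$t{\left(P,j \right)} = -5 + P$
$o{\left(K \right)} = 4 + K$ ($o{\left(K \right)} = 3 + \left(1 + K\right) = 4 + K$)
$m = 6$ ($m = 7 - 1 = 6$)
$o{\left(t{\left(-5,3 \right)} \right)} + d{\left(-2,-5 \right)} m = \left(4 - 10\right) + 8 \cdot 6 = \left(4 - 10\right) + 48 = -6 + 48 = 42$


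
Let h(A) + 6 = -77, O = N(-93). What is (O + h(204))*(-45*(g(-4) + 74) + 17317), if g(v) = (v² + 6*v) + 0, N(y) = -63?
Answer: -2094662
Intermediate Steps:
O = -63
g(v) = v² + 6*v
h(A) = -83 (h(A) = -6 - 77 = -83)
(O + h(204))*(-45*(g(-4) + 74) + 17317) = (-63 - 83)*(-45*(-4*(6 - 4) + 74) + 17317) = -146*(-45*(-4*2 + 74) + 17317) = -146*(-45*(-8 + 74) + 17317) = -146*(-45*66 + 17317) = -146*(-2970 + 17317) = -146*14347 = -2094662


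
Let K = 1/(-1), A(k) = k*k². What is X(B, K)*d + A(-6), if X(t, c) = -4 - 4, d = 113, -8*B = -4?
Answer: -1120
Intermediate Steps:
B = ½ (B = -⅛*(-4) = ½ ≈ 0.50000)
A(k) = k³
K = -1
X(t, c) = -8
X(B, K)*d + A(-6) = -8*113 + (-6)³ = -904 - 216 = -1120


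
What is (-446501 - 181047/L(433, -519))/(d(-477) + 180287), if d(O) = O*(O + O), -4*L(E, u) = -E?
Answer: -194059121/275104385 ≈ -0.70540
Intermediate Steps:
L(E, u) = E/4 (L(E, u) = -(-1)*E/4 = E/4)
d(O) = 2*O² (d(O) = O*(2*O) = 2*O²)
(-446501 - 181047/L(433, -519))/(d(-477) + 180287) = (-446501 - 181047/((¼)*433))/(2*(-477)² + 180287) = (-446501 - 181047/433/4)/(2*227529 + 180287) = (-446501 - 181047*4/433)/(455058 + 180287) = (-446501 - 724188/433)/635345 = -194059121/433*1/635345 = -194059121/275104385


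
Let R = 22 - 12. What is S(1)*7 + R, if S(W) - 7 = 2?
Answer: 73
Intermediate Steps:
R = 10
S(W) = 9 (S(W) = 7 + 2 = 9)
S(1)*7 + R = 9*7 + 10 = 63 + 10 = 73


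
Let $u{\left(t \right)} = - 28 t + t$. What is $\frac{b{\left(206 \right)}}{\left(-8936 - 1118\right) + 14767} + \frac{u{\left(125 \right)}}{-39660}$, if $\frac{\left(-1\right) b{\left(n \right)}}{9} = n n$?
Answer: $- \frac{336248877}{4153724} \approx -80.951$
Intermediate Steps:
$u{\left(t \right)} = - 27 t$
$b{\left(n \right)} = - 9 n^{2}$ ($b{\left(n \right)} = - 9 n n = - 9 n^{2}$)
$\frac{b{\left(206 \right)}}{\left(-8936 - 1118\right) + 14767} + \frac{u{\left(125 \right)}}{-39660} = \frac{\left(-9\right) 206^{2}}{\left(-8936 - 1118\right) + 14767} + \frac{\left(-27\right) 125}{-39660} = \frac{\left(-9\right) 42436}{-10054 + 14767} - - \frac{225}{2644} = - \frac{381924}{4713} + \frac{225}{2644} = \left(-381924\right) \frac{1}{4713} + \frac{225}{2644} = - \frac{127308}{1571} + \frac{225}{2644} = - \frac{336248877}{4153724}$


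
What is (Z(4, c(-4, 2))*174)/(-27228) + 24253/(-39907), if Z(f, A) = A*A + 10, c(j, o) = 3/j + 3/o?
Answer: -1956546031/2897567456 ≈ -0.67524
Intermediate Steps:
Z(f, A) = 10 + A**2 (Z(f, A) = A**2 + 10 = 10 + A**2)
(Z(4, c(-4, 2))*174)/(-27228) + 24253/(-39907) = ((10 + (3/(-4) + 3/2)**2)*174)/(-27228) + 24253/(-39907) = ((10 + (3*(-1/4) + 3*(1/2))**2)*174)*(-1/27228) + 24253*(-1/39907) = ((10 + (-3/4 + 3/2)**2)*174)*(-1/27228) - 24253/39907 = ((10 + (3/4)**2)*174)*(-1/27228) - 24253/39907 = ((10 + 9/16)*174)*(-1/27228) - 24253/39907 = ((169/16)*174)*(-1/27228) - 24253/39907 = (14703/8)*(-1/27228) - 24253/39907 = -4901/72608 - 24253/39907 = -1956546031/2897567456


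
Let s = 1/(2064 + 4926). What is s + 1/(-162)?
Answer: -569/94365 ≈ -0.0060298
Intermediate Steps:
s = 1/6990 ≈ 0.00014306
s + 1/(-162) = 1/6990 + 1/(-162) = 1/6990 - 1/162 = -569/94365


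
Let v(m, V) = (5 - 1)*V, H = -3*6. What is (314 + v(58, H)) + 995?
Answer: 1237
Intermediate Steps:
H = -18
v(m, V) = 4*V
(314 + v(58, H)) + 995 = (314 + 4*(-18)) + 995 = (314 - 72) + 995 = 242 + 995 = 1237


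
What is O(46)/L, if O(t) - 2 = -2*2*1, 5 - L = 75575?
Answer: 1/37785 ≈ 2.6466e-5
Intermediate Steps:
L = -75570 (L = 5 - 1*75575 = 5 - 75575 = -75570)
O(t) = -2 (O(t) = 2 - 2*2*1 = 2 - 4*1 = 2 - 4 = -2)
O(46)/L = -2/(-75570) = -2*(-1/75570) = 1/37785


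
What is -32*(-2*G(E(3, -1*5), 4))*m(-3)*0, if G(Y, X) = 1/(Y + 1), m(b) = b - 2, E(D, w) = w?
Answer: 0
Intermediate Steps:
m(b) = -2 + b
G(Y, X) = 1/(1 + Y)
-32*(-2*G(E(3, -1*5), 4))*m(-3)*0 = -32*(-2/(1 - 1*5))*(-2 - 3)*0 = -32*(-2/(1 - 5))*(-5)*0 = -32*(-2/(-4))*(-5)*0 = -32*(-2*(-¼))*(-5)*0 = -16*(-5)*0 = -32*(-5/2)*0 = 80*0 = 0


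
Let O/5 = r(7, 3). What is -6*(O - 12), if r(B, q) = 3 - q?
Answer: 72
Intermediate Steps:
O = 0 (O = 5*(3 - 1*3) = 5*(3 - 3) = 5*0 = 0)
-6*(O - 12) = -6*(0 - 12) = -6*(-12) = 72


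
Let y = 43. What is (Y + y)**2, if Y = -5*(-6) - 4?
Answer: 4761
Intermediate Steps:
Y = 26 (Y = 30 - 4 = 26)
(Y + y)**2 = (26 + 43)**2 = 69**2 = 4761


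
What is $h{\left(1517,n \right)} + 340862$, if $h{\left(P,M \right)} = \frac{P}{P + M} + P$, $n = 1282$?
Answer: $\frac{958320338}{2799} \approx 3.4238 \cdot 10^{5}$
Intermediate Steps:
$h{\left(P,M \right)} = P + \frac{P}{M + P}$ ($h{\left(P,M \right)} = \frac{P}{M + P} + P = P + \frac{P}{M + P}$)
$h{\left(1517,n \right)} + 340862 = \frac{1517 \left(1 + 1282 + 1517\right)}{1282 + 1517} + 340862 = 1517 \cdot \frac{1}{2799} \cdot 2800 + 340862 = \frac{4247600}{2799} + 340862 = \frac{958320338}{2799}$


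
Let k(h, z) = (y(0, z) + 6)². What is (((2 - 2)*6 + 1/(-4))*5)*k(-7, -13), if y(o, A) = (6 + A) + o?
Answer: -5/4 ≈ -1.2500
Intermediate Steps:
y(o, A) = 6 + A + o
k(h, z) = (12 + z)² (k(h, z) = ((6 + z + 0) + 6)² = ((6 + z) + 6)² = (12 + z)²)
(((2 - 2)*6 + 1/(-4))*5)*k(-7, -13) = (((2 - 2)*6 + 1/(-4))*5)*(12 - 13)² = ((0*6 - ¼)*5)*(-1)² = ((0 - ¼)*5)*1 = -¼*5*1 = -5/4*1 = -5/4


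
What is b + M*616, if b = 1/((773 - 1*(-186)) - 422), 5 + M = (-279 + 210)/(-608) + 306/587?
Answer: -64418761609/23956644 ≈ -2689.0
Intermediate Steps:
M = -1557929/356896 (M = -5 + ((-279 + 210)/(-608) + 306/587) = -5 + (-69*(-1/608) + 306*(1/587)) = -5 + (69/608 + 306/587) = -5 + 226551/356896 = -1557929/356896 ≈ -4.3652)
b = 1/537 (b = 1/((773 + 186) - 422) = 1/(959 - 422) = 1/537 ≈ 0.0018622)
b + M*616 = 1/537 - 1557929/356896*616 = 1/537 - 119960533/44612 = -64418761609/23956644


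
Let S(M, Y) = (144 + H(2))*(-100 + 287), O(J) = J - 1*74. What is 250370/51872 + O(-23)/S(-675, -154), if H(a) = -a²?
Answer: 818706877/169751120 ≈ 4.8230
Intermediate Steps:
O(J) = -74 + J (O(J) = J - 74 = -74 + J)
S(M, Y) = 26180 (S(M, Y) = (144 - 1*2²)*(-100 + 287) = (144 - 1*4)*187 = (144 - 4)*187 = 140*187 = 26180)
250370/51872 + O(-23)/S(-675, -154) = 250370/51872 + (-74 - 23)/26180 = 250370*(1/51872) - 97*1/26180 = 125185/25936 - 97/26180 = 818706877/169751120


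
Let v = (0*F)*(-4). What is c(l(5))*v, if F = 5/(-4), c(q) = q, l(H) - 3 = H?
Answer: 0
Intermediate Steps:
l(H) = 3 + H
F = -5/4 (F = 5*(-¼) = -5/4 ≈ -1.2500)
v = 0 (v = (0*(-5/4))*(-4) = 0*(-4) = 0)
c(l(5))*v = (3 + 5)*0 = 8*0 = 0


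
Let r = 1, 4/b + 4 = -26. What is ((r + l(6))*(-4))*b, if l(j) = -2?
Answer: -8/15 ≈ -0.53333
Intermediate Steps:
b = -2/15 (b = 4/(-4 - 26) = 4/(-30) = 4*(-1/30) = -2/15 ≈ -0.13333)
((r + l(6))*(-4))*b = ((1 - 2)*(-4))*(-2/15) = -1*(-4)*(-2/15) = 4*(-2/15) = -8/15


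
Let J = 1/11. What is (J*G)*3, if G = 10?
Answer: 30/11 ≈ 2.7273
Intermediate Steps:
J = 1/11 ≈ 0.090909
(J*G)*3 = ((1/11)*10)*3 = (10/11)*3 = 30/11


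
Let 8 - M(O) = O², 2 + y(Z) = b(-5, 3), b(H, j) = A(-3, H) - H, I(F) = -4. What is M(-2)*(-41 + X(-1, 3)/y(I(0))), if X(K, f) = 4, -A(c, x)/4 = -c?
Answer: -1492/9 ≈ -165.78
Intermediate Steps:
A(c, x) = 4*c (A(c, x) = -(-4)*c = 4*c)
b(H, j) = -12 - H (b(H, j) = 4*(-3) - H = -12 - H)
y(Z) = -9 (y(Z) = -2 + (-12 - 1*(-5)) = -2 + (-12 + 5) = -2 - 7 = -9)
M(O) = 8 - O²
M(-2)*(-41 + X(-1, 3)/y(I(0))) = (8 - 1*(-2)²)*(-41 + 4/(-9)) = (8 - 1*4)*(-41 + 4*(-⅑)) = (8 - 4)*(-41 - 4/9) = 4*(-373/9) = -1492/9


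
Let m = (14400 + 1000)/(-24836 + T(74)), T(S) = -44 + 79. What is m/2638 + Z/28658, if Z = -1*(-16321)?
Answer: 76240050857/133925052786 ≈ 0.56927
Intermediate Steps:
T(S) = 35
Z = 16321
m = -2200/3543 (m = (14400 + 1000)/(-24836 + 35) = 15400/(-24801) = 15400*(-1/24801) = -2200/3543 ≈ -0.62094)
m/2638 + Z/28658 = -2200/3543/2638 + 16321/28658 = -2200/3543*1/2638 + 16321*(1/28658) = -1100/4673217 + 16321/28658 = 76240050857/133925052786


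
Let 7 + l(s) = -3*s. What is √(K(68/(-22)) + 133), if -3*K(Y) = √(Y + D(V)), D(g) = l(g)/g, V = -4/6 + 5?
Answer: √(24477453 - 429*I*√157586)/429 ≈ 11.533 - 0.040118*I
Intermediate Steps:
l(s) = -7 - 3*s
V = 13/3 (V = -4*⅙ + 5 = -⅔ + 5 = 13/3 ≈ 4.3333)
D(g) = (-7 - 3*g)/g
K(Y) = -√(-60/13 + Y)/3 (K(Y) = -√(Y + (-3 - 7/13/3))/3 = -√(Y + (-3 - 7*3/13))/3 = -√(Y + (-3 - 21/13))/3 = -√(Y - 60/13)/3 = -√(-60/13 + Y)/3)
√(K(68/(-22)) + 133) = √(-√(-780 + 169*(68/(-22)))/39 + 133) = √(-√(-780 + 169*(68*(-1/22)))/39 + 133) = √(-√(-780 + 169*(-34/11))/39 + 133) = √(-√(-780 - 5746/11)/39 + 133) = √(-I*√157586/429 + 133) = √(133 - I*√157586/429)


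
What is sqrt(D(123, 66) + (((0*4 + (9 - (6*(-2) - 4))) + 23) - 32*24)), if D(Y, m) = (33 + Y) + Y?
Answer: 21*I ≈ 21.0*I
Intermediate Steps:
D(Y, m) = 33 + 2*Y
sqrt(D(123, 66) + (((0*4 + (9 - (6*(-2) - 4))) + 23) - 32*24)) = sqrt((33 + 2*123) + (((0*4 + (9 - (6*(-2) - 4))) + 23) - 32*24)) = sqrt((33 + 246) + (((0 + (9 - (-12 - 4))) + 23) - 768)) = sqrt(279 + (((0 + (9 - 1*(-16))) + 23) - 768)) = sqrt(279 + (((0 + (9 + 16)) + 23) - 768)) = sqrt(279 + (((0 + 25) + 23) - 768)) = sqrt(279 + ((25 + 23) - 768)) = sqrt(279 + (48 - 768)) = sqrt(279 - 720) = sqrt(-441) = 21*I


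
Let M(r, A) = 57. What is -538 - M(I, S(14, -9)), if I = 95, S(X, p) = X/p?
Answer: -595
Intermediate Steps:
-538 - M(I, S(14, -9)) = -538 - 1*57 = -538 - 57 = -595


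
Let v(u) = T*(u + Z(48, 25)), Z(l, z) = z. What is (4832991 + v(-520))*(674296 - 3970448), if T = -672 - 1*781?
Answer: -18300980834352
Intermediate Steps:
T = -1453 (T = -672 - 781 = -1453)
v(u) = -36325 - 1453*u (v(u) = -1453*(u + 25) = -1453*(25 + u) = -36325 - 1453*u)
(4832991 + v(-520))*(674296 - 3970448) = (4832991 + (-36325 - 1453*(-520)))*(674296 - 3970448) = (4832991 + (-36325 + 755560))*(-3296152) = (4832991 + 719235)*(-3296152) = 5552226*(-3296152) = -18300980834352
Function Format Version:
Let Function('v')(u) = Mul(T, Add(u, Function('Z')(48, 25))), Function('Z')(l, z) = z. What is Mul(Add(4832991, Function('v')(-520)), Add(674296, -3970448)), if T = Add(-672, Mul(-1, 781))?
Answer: -18300980834352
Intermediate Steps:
T = -1453 (T = Add(-672, -781) = -1453)
Function('v')(u) = Add(-36325, Mul(-1453, u)) (Function('v')(u) = Mul(-1453, Add(u, 25)) = Mul(-1453, Add(25, u)) = Add(-36325, Mul(-1453, u)))
Mul(Add(4832991, Function('v')(-520)), Add(674296, -3970448)) = Mul(Add(4832991, Add(-36325, Mul(-1453, -520))), Add(674296, -3970448)) = Mul(Add(4832991, Add(-36325, 755560)), -3296152) = Mul(Add(4832991, 719235), -3296152) = Mul(5552226, -3296152) = -18300980834352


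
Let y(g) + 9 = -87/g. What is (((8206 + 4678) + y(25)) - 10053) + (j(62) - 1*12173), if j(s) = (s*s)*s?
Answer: 5724338/25 ≈ 2.2897e+5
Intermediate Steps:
y(g) = -9 - 87/g
j(s) = s³ (j(s) = s²*s = s³)
(((8206 + 4678) + y(25)) - 10053) + (j(62) - 1*12173) = (((8206 + 4678) + (-9 - 87/25)) - 10053) + (62³ - 1*12173) = ((12884 + (-9 - 87*1/25)) - 10053) + (238328 - 12173) = ((12884 + (-9 - 87/25)) - 10053) + 226155 = ((12884 - 312/25) - 10053) + 226155 = (321788/25 - 10053) + 226155 = 70463/25 + 226155 = 5724338/25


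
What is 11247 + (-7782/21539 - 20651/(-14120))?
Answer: 3420892678009/304130680 ≈ 11248.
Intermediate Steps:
11247 + (-7782/21539 - 20651/(-14120)) = 11247 + (-7782*1/21539 - 20651*(-1/14120)) = 11247 + (-7782/21539 + 20651/14120) = 11247 + 334920049/304130680 = 3420892678009/304130680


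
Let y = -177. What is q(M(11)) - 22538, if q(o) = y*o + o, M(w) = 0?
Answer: -22538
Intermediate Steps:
q(o) = -176*o (q(o) = -177*o + o = -176*o)
q(M(11)) - 22538 = -176*0 - 22538 = 0 - 22538 = -22538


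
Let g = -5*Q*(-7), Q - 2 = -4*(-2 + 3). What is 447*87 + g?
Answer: 38819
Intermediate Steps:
Q = -2 (Q = 2 - 4*(-2 + 3) = 2 - 4*1 = 2 - 4 = -2)
g = -70 (g = -5*(-2)*(-7) = 10*(-7) = -70)
447*87 + g = 447*87 - 70 = 38889 - 70 = 38819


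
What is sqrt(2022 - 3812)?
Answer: I*sqrt(1790) ≈ 42.308*I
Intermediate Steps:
sqrt(2022 - 3812) = sqrt(-1790) = I*sqrt(1790)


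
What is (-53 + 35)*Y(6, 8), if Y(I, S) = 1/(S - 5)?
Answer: -6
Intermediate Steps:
Y(I, S) = 1/(-5 + S)
(-53 + 35)*Y(6, 8) = (-53 + 35)/(-5 + 8) = -18/3 = -18*⅓ = -6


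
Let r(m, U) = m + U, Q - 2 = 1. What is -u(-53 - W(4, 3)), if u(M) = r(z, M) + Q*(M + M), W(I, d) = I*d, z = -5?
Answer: 460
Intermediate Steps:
Q = 3 (Q = 2 + 1 = 3)
r(m, U) = U + m
u(M) = -5 + 7*M (u(M) = (M - 5) + 3*(M + M) = (-5 + M) + 3*(2*M) = (-5 + M) + 6*M = -5 + 7*M)
-u(-53 - W(4, 3)) = -(-5 + 7*(-53 - 4*3)) = -(-5 + 7*(-53 - 1*12)) = -(-5 + 7*(-53 - 12)) = -(-5 + 7*(-65)) = -(-5 - 455) = -1*(-460) = 460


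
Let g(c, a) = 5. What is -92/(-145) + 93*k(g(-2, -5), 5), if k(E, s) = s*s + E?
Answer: 404642/145 ≈ 2790.6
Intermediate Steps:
k(E, s) = E + s² (k(E, s) = s² + E = E + s²)
-92/(-145) + 93*k(g(-2, -5), 5) = -92/(-145) + 93*(5 + 5²) = -92*(-1/145) + 93*(5 + 25) = 92/145 + 93*30 = 92/145 + 2790 = 404642/145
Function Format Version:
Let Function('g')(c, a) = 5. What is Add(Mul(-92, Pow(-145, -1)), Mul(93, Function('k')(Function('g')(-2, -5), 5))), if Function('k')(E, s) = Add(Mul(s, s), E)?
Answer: Rational(404642, 145) ≈ 2790.6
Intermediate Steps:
Function('k')(E, s) = Add(E, Pow(s, 2)) (Function('k')(E, s) = Add(Pow(s, 2), E) = Add(E, Pow(s, 2)))
Add(Mul(-92, Pow(-145, -1)), Mul(93, Function('k')(Function('g')(-2, -5), 5))) = Add(Mul(-92, Pow(-145, -1)), Mul(93, Add(5, Pow(5, 2)))) = Add(Mul(-92, Rational(-1, 145)), Mul(93, Add(5, 25))) = Add(Rational(92, 145), Mul(93, 30)) = Add(Rational(92, 145), 2790) = Rational(404642, 145)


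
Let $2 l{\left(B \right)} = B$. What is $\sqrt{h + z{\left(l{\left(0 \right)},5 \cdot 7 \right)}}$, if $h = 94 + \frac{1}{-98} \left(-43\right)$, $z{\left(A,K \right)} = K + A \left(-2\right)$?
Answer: $\frac{\sqrt{25370}}{14} \approx 11.377$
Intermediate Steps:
$l{\left(B \right)} = \frac{B}{2}$
$z{\left(A,K \right)} = K - 2 A$
$h = \frac{9255}{98}$ ($h = 94 - - \frac{43}{98} = 94 + \frac{43}{98} = \frac{9255}{98} \approx 94.439$)
$\sqrt{h + z{\left(l{\left(0 \right)},5 \cdot 7 \right)}} = \sqrt{\frac{9255}{98} + \left(5 \cdot 7 - 2 \cdot \frac{1}{2} \cdot 0\right)} = \sqrt{\frac{9255}{98} + \left(35 - 0\right)} = \sqrt{\frac{9255}{98} + \left(35 + 0\right)} = \sqrt{\frac{9255}{98} + 35} = \sqrt{\frac{12685}{98}} = \frac{\sqrt{25370}}{14}$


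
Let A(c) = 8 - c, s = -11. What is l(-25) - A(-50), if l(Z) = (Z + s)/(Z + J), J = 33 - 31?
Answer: -1298/23 ≈ -56.435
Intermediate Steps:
J = 2
l(Z) = (-11 + Z)/(2 + Z) (l(Z) = (Z - 11)/(Z + 2) = (-11 + Z)/(2 + Z))
l(-25) - A(-50) = (-11 - 25)/(2 - 25) - (8 - 1*(-50)) = -36/(-23) - (8 + 50) = -1/23*(-36) - 1*58 = 36/23 - 58 = -1298/23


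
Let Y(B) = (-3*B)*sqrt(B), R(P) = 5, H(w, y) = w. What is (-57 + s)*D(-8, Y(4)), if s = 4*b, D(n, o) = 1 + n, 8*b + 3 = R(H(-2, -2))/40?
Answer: 6545/16 ≈ 409.06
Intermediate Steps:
b = -23/64 (b = -3/8 + (5/40)/8 = -3/8 + (5*(1/40))/8 = -3/8 + (1/8)*(1/8) = -3/8 + 1/64 = -23/64 ≈ -0.35938)
Y(B) = -3*B**(3/2)
s = -23/16 (s = 4*(-23/64) = -23/16 ≈ -1.4375)
(-57 + s)*D(-8, Y(4)) = (-57 - 23/16)*(1 - 8) = -935/16*(-7) = 6545/16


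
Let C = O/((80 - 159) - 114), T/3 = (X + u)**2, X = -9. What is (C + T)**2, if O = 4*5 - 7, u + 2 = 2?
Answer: 2198296996/37249 ≈ 59016.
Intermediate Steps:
u = 0 (u = -2 + 2 = 0)
T = 243 (T = 3*(-9 + 0)**2 = 3*(-9)**2 = 3*81 = 243)
O = 13 (O = 20 - 7 = 13)
C = -13/193 (C = 13/((80 - 159) - 114) = 13/(-79 - 114) = 13/(-193) = 13*(-1/193) = -13/193 ≈ -0.067358)
(C + T)**2 = (-13/193 + 243)**2 = (46886/193)**2 = 2198296996/37249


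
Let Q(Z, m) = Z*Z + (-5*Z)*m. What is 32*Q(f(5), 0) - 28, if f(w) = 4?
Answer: 484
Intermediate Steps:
Q(Z, m) = Z² - 5*Z*m
32*Q(f(5), 0) - 28 = 32*(4*(4 - 5*0)) - 28 = 32*(4*(4 + 0)) - 28 = 32*(4*4) - 28 = 32*16 - 28 = 512 - 28 = 484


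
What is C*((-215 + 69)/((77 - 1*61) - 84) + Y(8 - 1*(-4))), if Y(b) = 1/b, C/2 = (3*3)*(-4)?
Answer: -2730/17 ≈ -160.59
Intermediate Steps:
C = -72 (C = 2*((3*3)*(-4)) = 2*(9*(-4)) = 2*(-36) = -72)
C*((-215 + 69)/((77 - 1*61) - 84) + Y(8 - 1*(-4))) = -72*((-215 + 69)/((77 - 1*61) - 84) + 1/(8 - 1*(-4))) = -72*(-146/((77 - 61) - 84) + 1/(8 + 4)) = -72*(-146/(16 - 84) + 1/12) = -72*(-146/(-68) + 1/12) = -72*(-146*(-1/68) + 1/12) = -72*(73/34 + 1/12) = -72*455/204 = -2730/17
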